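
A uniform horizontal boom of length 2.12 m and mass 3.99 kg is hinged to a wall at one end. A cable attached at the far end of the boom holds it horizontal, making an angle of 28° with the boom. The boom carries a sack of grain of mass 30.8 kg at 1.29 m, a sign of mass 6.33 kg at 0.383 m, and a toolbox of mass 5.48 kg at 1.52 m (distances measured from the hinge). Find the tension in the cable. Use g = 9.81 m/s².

About the hinge:
Beam weight: 3.99 × 9.81 = 39.14 N down at 1.06 m → arm 1.06 m, τ = 39.14 × 1.06 = 41.49 N·m clockwise.
Sack of grain: 30.8 × 9.81 = 302.1 N down at 1.29 m → arm 1.29 m, τ = 302.1 × 1.29 = 389.7 N·m clockwise.
Sign: 6.33 × 9.81 = 62.1 N down at 0.383 m → arm 0.383 m, τ = 62.1 × 0.383 = 23.78 N·m clockwise.
Toolbox: 5.48 × 9.81 = 53.76 N down at 1.52 m → arm 1.52 m, τ = 53.76 × 1.52 = 81.72 N·m clockwise.
Total clockwise load moment = 536.7 N·m.
The cable tension T acts at 2.12 m; only its component perpendicular to the boom, T sinθ, produces torque. sin 28° = 0.4695.
Setting net torque to zero: T × 2.12 × 0.4695 = 536.7 → T = 536.7 / 0.9953 = 539 N.

T ≈ 539 N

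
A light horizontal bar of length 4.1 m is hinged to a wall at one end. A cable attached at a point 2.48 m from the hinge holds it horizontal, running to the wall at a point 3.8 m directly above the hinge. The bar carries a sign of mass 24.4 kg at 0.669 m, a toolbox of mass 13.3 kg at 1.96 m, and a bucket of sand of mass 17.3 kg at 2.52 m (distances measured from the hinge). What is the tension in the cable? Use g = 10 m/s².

Sum moments about the hinge (the unknown hinge reaction has zero arm there).
Sign: 24.4 × 10 = 244 N down at 0.669 m → arm 0.669 m, τ = 244 × 0.669 = 163.2 N·m clockwise.
Toolbox: 13.3 × 10 = 133 N down at 1.96 m → arm 1.96 m, τ = 133 × 1.96 = 260.7 N·m clockwise.
Bucket of sand: 17.3 × 10 = 173 N down at 2.52 m → arm 2.52 m, τ = 173 × 2.52 = 436 N·m clockwise.
Total clockwise load moment = 859.9 N·m.
The cable tension T acts at 2.48 m; only its component perpendicular to the bar, T sinθ, produces torque. sinθ = h/√(h²+d²) = 3.8/√(3.8²+2.48²) = 0.8374.
Setting net torque to zero: T × 2.48 × 0.8374 = 859.9 → T = 859.9 / 2.077 = 414 N.

T ≈ 414 N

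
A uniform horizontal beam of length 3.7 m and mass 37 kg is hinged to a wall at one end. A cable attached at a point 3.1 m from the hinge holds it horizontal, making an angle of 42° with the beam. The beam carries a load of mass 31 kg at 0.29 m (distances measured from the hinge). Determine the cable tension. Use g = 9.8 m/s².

T ≈ 366 N

Sum moments about the hinge (the unknown hinge reaction has zero arm there).
Beam weight: 37 × 9.8 = 362.6 N down at 1.85 m → arm 1.85 m, τ = 362.6 × 1.85 = 670.8 N·m clockwise.
Load: 31 × 9.8 = 303.8 N down at 0.29 m → arm 0.29 m, τ = 303.8 × 0.29 = 88.1 N·m clockwise.
Total clockwise load moment = 758.9 N·m.
The cable tension T acts at 3.1 m; only its component perpendicular to the beam, T sinθ, produces torque. sin 42° = 0.6691.
Στ = 0 ⇒ T × 3.1 × 0.6691 = 758.9 ⇒ T = 758.9 / 2.074 = 366 N.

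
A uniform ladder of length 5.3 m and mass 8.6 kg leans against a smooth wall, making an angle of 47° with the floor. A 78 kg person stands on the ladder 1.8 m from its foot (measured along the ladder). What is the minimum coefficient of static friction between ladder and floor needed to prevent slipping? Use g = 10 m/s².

μ_min ≈ 0.332

Taking torques about the foot of the ladder:
Ladder weight 8.6×10 = 86 N acts at 2.65 m along the ladder; its horizontal arm is 2.65·cos47° = 1.807 m → τ = 155.4 N·m clockwise.
Person: 78×10 = 780 N at 1.8 m → arm 1.228 m → τ = 957.8 N·m clockwise.
Wall normal N acts horizontally at the top; its moment arm is the height L sinθ = 5.3·sin47° = 3.876 m, counterclockwise.
Balancing moments: N × 3.876 = 1113, giving N = 287.2 N.
ΣFx = 0 ⇒ f = N_wall = 287.2 N. ΣFy = 0 ⇒ N_floor = 866 N.
μ_min = f / N_floor = 287.2 / 866 = 0.332.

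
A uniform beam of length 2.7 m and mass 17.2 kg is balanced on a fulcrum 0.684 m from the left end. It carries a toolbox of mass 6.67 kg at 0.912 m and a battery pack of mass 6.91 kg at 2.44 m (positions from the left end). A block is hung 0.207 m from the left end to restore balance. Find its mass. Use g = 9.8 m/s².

m ≈ 52.6 kg

Take moments about the fulcrum (at 0.684 m from the left end).
Beam weight: 17.2 × 9.8 = 168.6 N down at 1.35 m → arm 0.666 m, τ = 168.6 × 0.666 = 112.3 N·m clockwise.
Toolbox: 6.67 × 9.8 = 65.37 N down at 0.912 m → arm 0.228 m, τ = 65.37 × 0.228 = 14.9 N·m clockwise.
Battery pack: 6.91 × 9.8 = 67.72 N down at 2.44 m → arm 1.756 m, τ = 67.72 × 1.756 = 118.9 N·m clockwise.
Net moment of known loads = 246.1 N·m clockwise.
An unknown mass m at 0.207 m has arm 0.477 m; its moment is m·g·0.477 counterclockwise.
Balancing moments: m × 9.8 × 0.477 = 246.1, giving m = 246.1 / (9.8 × 0.477) = 52.6 kg.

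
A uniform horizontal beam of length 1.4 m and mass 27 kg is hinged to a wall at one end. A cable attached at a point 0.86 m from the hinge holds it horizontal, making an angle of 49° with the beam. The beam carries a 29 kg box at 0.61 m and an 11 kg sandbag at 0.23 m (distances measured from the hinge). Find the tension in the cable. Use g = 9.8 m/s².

Taking torques about the hinge:
Beam weight: 27 × 9.8 = 264.6 N down at 0.7 m → arm 0.7 m, τ = 264.6 × 0.7 = 185.2 N·m clockwise.
Box: 29 × 9.8 = 284.2 N down at 0.61 m → arm 0.61 m, τ = 284.2 × 0.61 = 173.4 N·m clockwise.
Sandbag: 11 × 9.8 = 107.8 N down at 0.23 m → arm 0.23 m, τ = 107.8 × 0.23 = 24.79 N·m clockwise.
Total clockwise load moment = 383.4 N·m.
The cable tension T acts at 0.86 m; only its component perpendicular to the beam, T sinθ, produces torque. sin 49° = 0.7547.
Setting net torque to zero: T × 0.86 × 0.7547 = 383.4 → T = 383.4 / 0.649 = 591 N.

T ≈ 591 N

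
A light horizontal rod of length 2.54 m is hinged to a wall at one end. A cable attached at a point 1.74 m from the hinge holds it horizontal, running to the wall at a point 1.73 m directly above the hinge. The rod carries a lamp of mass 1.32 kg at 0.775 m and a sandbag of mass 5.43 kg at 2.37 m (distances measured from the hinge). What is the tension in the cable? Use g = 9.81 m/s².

T ≈ 111 N

Choose the hinge as the axis so the unknown hinge reaction has zero arm there.
Lamp: 1.32 × 9.81 = 12.95 N down at 0.775 m → arm 0.775 m, τ = 12.95 × 0.775 = 10.04 N·m clockwise.
Sandbag: 5.43 × 9.81 = 53.27 N down at 2.37 m → arm 2.37 m, τ = 53.27 × 2.37 = 126.2 N·m clockwise.
Total clockwise load moment = 136.2 N·m.
The cable tension T acts at 1.74 m; only its component perpendicular to the rod, T sinθ, produces torque. sinθ = h/√(h²+d²) = 1.73/√(1.73²+1.74²) = 0.7051.
Setting net torque to zero: T × 1.74 × 0.7051 = 136.2 → T = 136.2 / 1.227 = 111 N.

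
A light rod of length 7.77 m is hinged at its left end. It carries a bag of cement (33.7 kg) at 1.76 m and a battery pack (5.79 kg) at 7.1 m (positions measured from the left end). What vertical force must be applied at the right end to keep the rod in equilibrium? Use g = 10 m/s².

F ≈ 129 N

Choose the left end as the axis so the unknown pivot reaction has zero arm there.
Bag of cement: 33.7 × 10 = 337 N down at 1.76 m → arm 1.76 m, τ = 337 × 1.76 = 593.1 N·m clockwise.
Battery pack: 5.79 × 10 = 57.9 N down at 7.1 m → arm 7.1 m, τ = 57.9 × 7.1 = 411.1 N·m clockwise.
Net moment of the loads = 1004 N·m clockwise.
The upward force F acts at the right end, arm 7.77 m, giving F × 7.77 counterclockwise.
Balancing moments: F × 7.77 = 1004, giving F = 1004 / 7.77 = 129 N.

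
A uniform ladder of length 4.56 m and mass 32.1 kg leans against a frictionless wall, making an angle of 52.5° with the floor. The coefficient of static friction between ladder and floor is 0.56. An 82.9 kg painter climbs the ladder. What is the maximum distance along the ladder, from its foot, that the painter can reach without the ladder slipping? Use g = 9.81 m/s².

About the foot of the ladder:
Ladder weight 32.1×9.81 = 314.9 N acts at 2.28 m along the ladder; its horizontal arm is 2.28·cos52.5° = 1.388 m → τ = 437.1 N·m clockwise.
Painter weight 82.9×9.81 = 813.2 N at distance d → arm d·cos52.5° → τ = 813.2·d·0.6088 clockwise.
Wall normal N at the top has arm L sinθ = 3.618 m counterclockwise, so Στ = 0 gives N·3.618 = 437.1 + 495.1·d.
ΣFy = 0 ⇒ N_floor = 1128 N, so the maximum friction is μ_s·N_floor = 0.56×1128 = 631.7 N. ΣFx = 0 ⇒ N_wall = f, so at the slipping point N = 631.7 N.
Substituting: 631.7×3.618 = 437.1 + 495.1·d ⇒ d = (2285 − 437.1) / 495.1 = 3.73 m.

d ≈ 3.73 m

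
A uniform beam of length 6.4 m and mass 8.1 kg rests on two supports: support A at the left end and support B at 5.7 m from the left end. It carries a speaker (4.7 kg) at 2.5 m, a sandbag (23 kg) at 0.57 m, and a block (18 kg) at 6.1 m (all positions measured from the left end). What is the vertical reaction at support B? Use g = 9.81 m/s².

R_B ≈ 276 N

Take moments about support A.
Beam weight: 8.1 × 9.81 = 79.46 N down at 3.2 m → arm 3.2 m, τ = 79.46 × 3.2 = 254.3 N·m clockwise.
Speaker: 4.7 × 9.81 = 46.11 N down at 2.5 m → arm 2.5 m, τ = 46.11 × 2.5 = 115.3 N·m clockwise.
Sandbag: 23 × 9.81 = 225.6 N down at 0.57 m → arm 0.57 m, τ = 225.6 × 0.57 = 128.6 N·m clockwise.
Block: 18 × 9.81 = 176.6 N down at 6.1 m → arm 6.1 m, τ = 176.6 × 6.1 = 1077 N·m clockwise.
Net load moment about support A = 1575 N·m clockwise.
Reaction R at support B is upward at 5.7 m, arm 5.7 m → moment R × 5.7 counterclockwise.
Setting net torque to zero: R × 5.7 = 1575 → R = 276 N.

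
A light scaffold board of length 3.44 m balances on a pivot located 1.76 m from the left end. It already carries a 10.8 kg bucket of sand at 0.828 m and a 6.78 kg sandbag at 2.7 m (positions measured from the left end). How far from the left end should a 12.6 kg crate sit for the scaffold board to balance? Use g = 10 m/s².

x ≈ 2.05 m from the left end

Sum moments about the pivot (at 1.76 m from the left end) (the support reaction has zero arm there).
Bucket of sand: 10.8 × 10 = 108 N down at 0.828 m → arm 0.932 m, τ = 108 × 0.932 = 100.7 N·m counterclockwise.
Sandbag: 6.78 × 10 = 67.8 N down at 2.7 m → arm 0.94 m, τ = 67.8 × 0.94 = 63.73 N·m clockwise.
Net moment of existing loads = 36.97 N·m counterclockwise.
The crate weighs 12.6 × 10 = 126 N and must supply an equal clockwise moment, so its lever arm about the pivot is 36.97 / 126 = 0.293 m.
That puts it at 1.76 + 0.293 = 2.05 m from the left end.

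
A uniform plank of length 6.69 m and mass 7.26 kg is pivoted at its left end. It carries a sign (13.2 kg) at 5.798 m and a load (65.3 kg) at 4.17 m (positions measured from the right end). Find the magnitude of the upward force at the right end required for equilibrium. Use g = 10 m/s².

F ≈ 300 N

About the left end:
Beam weight: 7.26 × 10 = 72.6 N down at 3.345 m → arm 3.345 m, τ = 72.6 × 3.345 = 242.8 N·m clockwise.
Sign: 13.2 × 10 = 132 N down at 5.798 m → arm 0.892 m, τ = 132 × 0.892 = 117.7 N·m clockwise.
Load: 65.3 × 10 = 653 N down at 4.17 m → arm 2.52 m, τ = 653 × 2.52 = 1646 N·m clockwise.
Net moment of the loads = 2006 N·m clockwise.
The upward force F acts at the right end, arm 6.69 m, giving F × 6.69 counterclockwise.
Balancing moments: F × 6.69 = 2006, giving F = 2006 / 6.69 = 300 N.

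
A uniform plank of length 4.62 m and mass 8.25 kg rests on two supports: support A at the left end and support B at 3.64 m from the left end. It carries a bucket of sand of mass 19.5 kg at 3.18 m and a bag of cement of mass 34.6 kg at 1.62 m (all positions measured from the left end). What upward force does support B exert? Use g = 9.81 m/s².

R_B ≈ 370 N

Taking torques about support A:
Beam weight: 8.25 × 9.81 = 80.93 N down at 2.31 m → arm 2.31 m, τ = 80.93 × 2.31 = 186.9 N·m clockwise.
Bucket of sand: 19.5 × 9.81 = 191.3 N down at 3.18 m → arm 3.18 m, τ = 191.3 × 3.18 = 608.3 N·m clockwise.
Bag of cement: 34.6 × 9.81 = 339.4 N down at 1.62 m → arm 1.62 m, τ = 339.4 × 1.62 = 549.8 N·m clockwise.
Net load moment about support A = 1345 N·m clockwise.
Reaction R at support B is upward at 3.64 m, arm 3.64 m → moment R × 3.64 counterclockwise.
Setting net torque to zero: R × 3.64 = 1345 → R = 370 N.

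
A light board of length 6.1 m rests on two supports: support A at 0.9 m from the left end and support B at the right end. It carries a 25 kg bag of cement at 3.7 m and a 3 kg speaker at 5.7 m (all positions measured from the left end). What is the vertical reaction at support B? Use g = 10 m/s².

R_B ≈ 162 N

About support A:
Bag of cement: 25 × 10 = 250 N down at 3.7 m → arm 2.8 m, τ = 250 × 2.8 = 700 N·m clockwise.
Speaker: 3 × 10 = 30 N down at 5.7 m → arm 4.8 m, τ = 30 × 4.8 = 144 N·m clockwise.
Net load moment about support A = 844 N·m clockwise.
Reaction R at support B is upward at 6.1 m, arm 5.2 m → moment R × 5.2 counterclockwise.
For rotational equilibrium, R × 5.2 = 844, so R = 162 N.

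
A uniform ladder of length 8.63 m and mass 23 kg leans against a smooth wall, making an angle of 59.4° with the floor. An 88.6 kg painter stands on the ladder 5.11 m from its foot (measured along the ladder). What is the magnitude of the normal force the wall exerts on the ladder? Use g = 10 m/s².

Choose the foot of the ladder as the axis so the floor normal and friction both act there and drop out.
Ladder weight 23×10 = 230 N acts at 4.315 m along the ladder; its horizontal arm is 4.315·cos59.4° = 2.197 m → τ = 505.3 N·m clockwise.
Painter: 88.6×10 = 886 N at 5.11 m → arm 2.601 m → τ = 2304 N·m clockwise.
Wall normal N acts horizontally at the top; its moment arm is the height L sinθ = 8.63·sin59.4° = 7.428 m, counterclockwise.
Στ = 0 ⇒ N × 7.428 = 2809 ⇒ N = 378 N.

N_wall ≈ 378 N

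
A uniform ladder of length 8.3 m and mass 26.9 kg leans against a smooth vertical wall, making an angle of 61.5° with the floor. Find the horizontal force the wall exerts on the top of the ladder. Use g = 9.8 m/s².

Take moments about the foot of the ladder.
Ladder weight 26.9×9.8 = 263.6 N acts at 4.15 m along the ladder; its horizontal arm is 4.15·cos61.5° = 1.98 m → τ = 521.9 N·m clockwise.
Wall normal N acts horizontally at the top; its moment arm is the height L sinθ = 8.3·sin61.5° = 7.294 m, counterclockwise.
Balancing moments: N × 7.294 = 521.9, giving N = 71.6 N.

N_wall ≈ 71.6 N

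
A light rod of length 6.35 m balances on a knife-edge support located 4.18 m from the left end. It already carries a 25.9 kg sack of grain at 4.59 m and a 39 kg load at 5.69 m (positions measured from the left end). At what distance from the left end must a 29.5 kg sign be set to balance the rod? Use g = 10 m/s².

x ≈ 1.82 m from the left end

Sum moments about the knife-edge support (at 4.18 m from the left end) (the support reaction has zero arm there).
Sack of grain: 25.9 × 10 = 259 N down at 4.59 m → arm 0.41 m, τ = 259 × 0.41 = 106.2 N·m clockwise.
Load: 39 × 10 = 390 N down at 5.69 m → arm 1.51 m, τ = 390 × 1.51 = 588.9 N·m clockwise.
Net moment of existing loads = 695.1 N·m clockwise.
The sign weighs 29.5 × 10 = 295 N and must supply an equal counterclockwise moment, so its lever arm about the knife-edge support is 695.1 / 295 = 2.36 m.
That puts it at 4.18 − 2.36 = 1.82 m from the left end.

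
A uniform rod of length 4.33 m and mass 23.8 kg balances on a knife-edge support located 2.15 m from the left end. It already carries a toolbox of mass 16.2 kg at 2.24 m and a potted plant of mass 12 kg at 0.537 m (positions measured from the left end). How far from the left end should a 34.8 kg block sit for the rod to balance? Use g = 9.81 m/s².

Sum moments about the knife-edge support (at 2.15 m from the left end) (the support reaction has zero arm there).
Beam weight: 23.8 × 9.81 = 233.5 N down at 2.165 m → arm 0.015 m, τ = 233.5 × 0.015 = 3.502 N·m clockwise.
Toolbox: 16.2 × 9.81 = 158.9 N down at 2.24 m → arm 0.09 m, τ = 158.9 × 0.09 = 14.3 N·m clockwise.
Potted plant: 12 × 9.81 = 117.7 N down at 0.537 m → arm 1.613 m, τ = 117.7 × 1.613 = 189.9 N·m counterclockwise.
Net moment of existing loads = 172.1 N·m counterclockwise.
The block weighs 34.8 × 9.81 = 341.4 N and must supply an equal clockwise moment, so its lever arm about the knife-edge support is 172.1 / 341.4 = 0.504 m.
That puts it at 2.15 + 0.504 = 2.65 m from the left end.

x ≈ 2.65 m from the left end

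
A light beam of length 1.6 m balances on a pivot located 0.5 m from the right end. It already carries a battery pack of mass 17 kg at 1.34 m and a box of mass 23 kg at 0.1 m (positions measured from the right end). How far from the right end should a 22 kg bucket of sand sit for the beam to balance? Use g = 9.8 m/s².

x ≈ 0.269 m from the right end

Sum moments about the pivot (at 0.5 m from the right end) (the support reaction has zero arm there).
Battery pack: 17 × 9.8 = 166.6 N down at 1.34 m → arm 0.84 m, τ = 166.6 × 0.84 = 139.9 N·m counterclockwise.
Box: 23 × 9.8 = 225.4 N down at 0.1 m → arm 0.4 m, τ = 225.4 × 0.4 = 90.16 N·m clockwise.
Net moment of existing loads = 49.74 N·m counterclockwise.
The bucket of sand weighs 22 × 9.8 = 215.6 N and must supply an equal clockwise moment, so its lever arm about the pivot is 49.74 / 215.6 = 0.231 m.
That puts it at 0.5 − 0.231 = 0.269 m from the right end.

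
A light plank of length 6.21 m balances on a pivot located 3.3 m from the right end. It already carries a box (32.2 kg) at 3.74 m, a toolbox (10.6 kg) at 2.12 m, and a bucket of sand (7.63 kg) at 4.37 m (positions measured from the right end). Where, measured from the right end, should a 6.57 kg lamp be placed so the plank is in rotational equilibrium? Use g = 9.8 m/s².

x ≈ 1.8 m from the right end

Sum moments about the pivot (at 3.3 m from the right end) (the support reaction has zero arm there).
Box: 32.2 × 9.8 = 315.6 N down at 3.74 m → arm 0.44 m, τ = 315.6 × 0.44 = 138.9 N·m counterclockwise.
Toolbox: 10.6 × 9.8 = 103.9 N down at 2.12 m → arm 1.18 m, τ = 103.9 × 1.18 = 122.6 N·m clockwise.
Bucket of sand: 7.63 × 9.8 = 74.77 N down at 4.37 m → arm 1.07 m, τ = 74.77 × 1.07 = 80 N·m counterclockwise.
Net moment of existing loads = 96.3 N·m counterclockwise.
The lamp weighs 6.57 × 9.8 = 64.39 N and must supply an equal clockwise moment, so its lever arm about the pivot is 96.3 / 64.39 = 1.5 m.
That puts it at 3.3 − 1.5 = 1.8 m from the right end.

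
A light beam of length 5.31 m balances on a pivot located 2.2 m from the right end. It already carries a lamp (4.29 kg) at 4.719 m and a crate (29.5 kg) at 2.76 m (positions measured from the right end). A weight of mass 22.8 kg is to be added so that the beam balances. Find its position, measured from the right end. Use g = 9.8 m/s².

x ≈ 1 m from the right end

About the pivot (at 2.2 m from the right end):
Lamp: 4.29 × 9.8 = 42.04 N down at 4.719 m → arm 2.519 m, τ = 42.04 × 2.519 = 105.9 N·m counterclockwise.
Crate: 29.5 × 9.8 = 289.1 N down at 2.76 m → arm 0.56 m, τ = 289.1 × 0.56 = 161.9 N·m counterclockwise.
Net moment of existing loads = 267.8 N·m counterclockwise.
The weight weighs 22.8 × 9.8 = 223.4 N and must supply an equal clockwise moment, so its lever arm about the pivot is 267.8 / 223.4 = 1.2 m.
That puts it at 2.2 − 1.2 = 1 m from the right end.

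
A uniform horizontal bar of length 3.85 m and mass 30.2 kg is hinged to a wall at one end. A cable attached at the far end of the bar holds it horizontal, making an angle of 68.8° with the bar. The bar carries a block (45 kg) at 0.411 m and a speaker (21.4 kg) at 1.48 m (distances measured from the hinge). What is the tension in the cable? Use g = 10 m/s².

T ≈ 302 N

Sum moments about the hinge (the unknown hinge reaction has zero arm there).
Beam weight: 30.2 × 10 = 302 N down at 1.925 m → arm 1.925 m, τ = 302 × 1.925 = 581.4 N·m clockwise.
Block: 45 × 10 = 450 N down at 0.411 m → arm 0.411 m, τ = 450 × 0.411 = 184.9 N·m clockwise.
Speaker: 21.4 × 10 = 214 N down at 1.48 m → arm 1.48 m, τ = 214 × 1.48 = 316.7 N·m clockwise.
Total clockwise load moment = 1083 N·m.
The cable tension T acts at 3.85 m; only its component perpendicular to the bar, T sinθ, produces torque. sin 68.8° = 0.9323.
Στ = 0 ⇒ T × 3.85 × 0.9323 = 1083 ⇒ T = 1083 / 3.589 = 302 N.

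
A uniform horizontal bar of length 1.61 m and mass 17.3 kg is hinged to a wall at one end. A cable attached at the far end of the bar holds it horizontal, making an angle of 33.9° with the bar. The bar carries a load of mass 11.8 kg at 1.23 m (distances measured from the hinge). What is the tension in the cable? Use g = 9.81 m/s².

T ≈ 311 N

Take moments about the hinge.
Beam weight: 17.3 × 9.81 = 169.7 N down at 0.805 m → arm 0.805 m, τ = 169.7 × 0.805 = 136.6 N·m clockwise.
Load: 11.8 × 9.81 = 115.8 N down at 1.23 m → arm 1.23 m, τ = 115.8 × 1.23 = 142.4 N·m clockwise.
Total clockwise load moment = 279 N·m.
The cable tension T acts at 1.61 m; only its component perpendicular to the bar, T sinθ, produces torque. sin 33.9° = 0.5577.
Balancing moments: T × 1.61 × 0.5577 = 279, giving T = 279 / 0.8979 = 311 N.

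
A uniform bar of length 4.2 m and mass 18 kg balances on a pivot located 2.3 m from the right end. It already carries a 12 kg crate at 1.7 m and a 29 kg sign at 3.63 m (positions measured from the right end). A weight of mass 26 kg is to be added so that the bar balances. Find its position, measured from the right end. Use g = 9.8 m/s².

About the pivot (at 2.3 m from the right end):
Beam weight: 18 × 9.8 = 176.4 N down at 2.1 m → arm 0.2 m, τ = 176.4 × 0.2 = 35.28 N·m clockwise.
Crate: 12 × 9.8 = 117.6 N down at 1.7 m → arm 0.6 m, τ = 117.6 × 0.6 = 70.56 N·m clockwise.
Sign: 29 × 9.8 = 284.2 N down at 3.63 m → arm 1.33 m, τ = 284.2 × 1.33 = 378 N·m counterclockwise.
Net moment of existing loads = 272.2 N·m counterclockwise.
The weight weighs 26 × 9.8 = 254.8 N and must supply an equal clockwise moment, so its lever arm about the pivot is 272.2 / 254.8 = 1.07 m.
That puts it at 2.3 − 1.07 = 1.23 m from the right end.

x ≈ 1.23 m from the right end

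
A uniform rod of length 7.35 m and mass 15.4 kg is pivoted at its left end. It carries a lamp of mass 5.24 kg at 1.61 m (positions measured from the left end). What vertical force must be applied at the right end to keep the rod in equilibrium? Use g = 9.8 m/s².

Choose the left end as the axis so the unknown pivot reaction has zero arm there.
Beam weight: 15.4 × 9.8 = 150.9 N down at 3.675 m → arm 3.675 m, τ = 150.9 × 3.675 = 554.6 N·m clockwise.
Lamp: 5.24 × 9.8 = 51.35 N down at 1.61 m → arm 1.61 m, τ = 51.35 × 1.61 = 82.67 N·m clockwise.
Net moment of the loads = 637.3 N·m clockwise.
The upward force F acts at the right end, arm 7.35 m, giving F × 7.35 counterclockwise.
Setting net torque to zero: F × 7.35 = 637.3 → F = 637.3 / 7.35 = 86.7 N.

F ≈ 86.7 N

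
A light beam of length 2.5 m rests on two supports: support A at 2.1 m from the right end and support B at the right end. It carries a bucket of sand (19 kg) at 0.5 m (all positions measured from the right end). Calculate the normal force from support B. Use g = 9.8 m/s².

R_B ≈ 142 N

Choose support A as the axis so its reaction then has zero moment arm.
Bucket of sand: 19 × 9.8 = 186.2 N down at 0.5 m → arm 1.6 m, τ = 186.2 × 1.6 = 297.9 N·m clockwise.
Net load moment about support A = 297.9 N·m clockwise.
Reaction R at support B is upward at 0 m, arm 2.1 m → moment R × 2.1 counterclockwise.
Balancing moments: R × 2.1 = 297.9, giving R = 142 N.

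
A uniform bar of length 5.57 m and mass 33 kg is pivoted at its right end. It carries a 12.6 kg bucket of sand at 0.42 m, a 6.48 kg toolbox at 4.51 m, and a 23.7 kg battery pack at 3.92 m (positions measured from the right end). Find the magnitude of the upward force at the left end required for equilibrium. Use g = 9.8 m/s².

About the right end:
Beam weight: 33 × 9.8 = 323.4 N down at 2.785 m → arm 2.785 m, τ = 323.4 × 2.785 = 900.7 N·m counterclockwise.
Bucket of sand: 12.6 × 9.8 = 123.5 N down at 0.42 m → arm 0.42 m, τ = 123.5 × 0.42 = 51.87 N·m counterclockwise.
Toolbox: 6.48 × 9.8 = 63.5 N down at 4.51 m → arm 4.51 m, τ = 63.5 × 4.51 = 286.4 N·m counterclockwise.
Battery pack: 23.7 × 9.8 = 232.3 N down at 3.92 m → arm 3.92 m, τ = 232.3 × 3.92 = 910.6 N·m counterclockwise.
Net moment of the loads = 2150 N·m counterclockwise.
The upward force F acts at the left end, arm 5.57 m, giving F × 5.57 clockwise.
Setting net torque to zero: F × 5.57 = 2150 → F = 2150 / 5.57 = 386 N.

F ≈ 386 N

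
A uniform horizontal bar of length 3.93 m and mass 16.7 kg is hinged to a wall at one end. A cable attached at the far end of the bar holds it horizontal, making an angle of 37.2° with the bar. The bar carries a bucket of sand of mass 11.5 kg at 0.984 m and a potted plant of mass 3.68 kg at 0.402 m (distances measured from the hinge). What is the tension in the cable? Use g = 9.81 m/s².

Taking torques about the hinge:
Beam weight: 16.7 × 9.81 = 163.8 N down at 1.965 m → arm 1.965 m, τ = 163.8 × 1.965 = 321.9 N·m clockwise.
Bucket of sand: 11.5 × 9.81 = 112.8 N down at 0.984 m → arm 0.984 m, τ = 112.8 × 0.984 = 111 N·m clockwise.
Potted plant: 3.68 × 9.81 = 36.1 N down at 0.402 m → arm 0.402 m, τ = 36.1 × 0.402 = 14.51 N·m clockwise.
Total clockwise load moment = 447.4 N·m.
The cable tension T acts at 3.93 m; only its component perpendicular to the bar, T sinθ, produces torque. sin 37.2° = 0.6046.
Setting net torque to zero: T × 3.93 × 0.6046 = 447.4 → T = 447.4 / 2.376 = 188 N.

T ≈ 188 N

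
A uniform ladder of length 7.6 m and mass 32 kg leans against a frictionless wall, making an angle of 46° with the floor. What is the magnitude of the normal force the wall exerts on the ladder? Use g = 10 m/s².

N_wall ≈ 155 N

Taking torques about the foot of the ladder:
Ladder weight 32×10 = 320 N acts at 3.8 m along the ladder; its horizontal arm is 3.8·cos46° = 2.64 m → τ = 844.8 N·m clockwise.
Wall normal N acts horizontally at the top; its moment arm is the height L sinθ = 7.6·sin46° = 5.467 m, counterclockwise.
Balancing moments: N × 5.467 = 844.8, giving N = 155 N.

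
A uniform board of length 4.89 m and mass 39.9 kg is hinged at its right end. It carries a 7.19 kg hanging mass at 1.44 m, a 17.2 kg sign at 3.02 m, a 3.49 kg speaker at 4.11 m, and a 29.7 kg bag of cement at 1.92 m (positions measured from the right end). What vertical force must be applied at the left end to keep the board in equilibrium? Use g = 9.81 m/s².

Choose the right end as the axis so the unknown pivot reaction has zero arm there.
Beam weight: 39.9 × 9.81 = 391.4 N down at 2.445 m → arm 2.445 m, τ = 391.4 × 2.445 = 957 N·m counterclockwise.
Hanging mass: 7.19 × 9.81 = 70.53 N down at 1.44 m → arm 1.44 m, τ = 70.53 × 1.44 = 101.6 N·m counterclockwise.
Sign: 17.2 × 9.81 = 168.7 N down at 3.02 m → arm 3.02 m, τ = 168.7 × 3.02 = 509.5 N·m counterclockwise.
Speaker: 3.49 × 9.81 = 34.24 N down at 4.11 m → arm 4.11 m, τ = 34.24 × 4.11 = 140.7 N·m counterclockwise.
Bag of cement: 29.7 × 9.81 = 291.4 N down at 1.92 m → arm 1.92 m, τ = 291.4 × 1.92 = 559.5 N·m counterclockwise.
Net moment of the loads = 2268 N·m counterclockwise.
The upward force F acts at the left end, arm 4.89 m, giving F × 4.89 clockwise.
Balancing moments: F × 4.89 = 2268, giving F = 2268 / 4.89 = 464 N.

F ≈ 464 N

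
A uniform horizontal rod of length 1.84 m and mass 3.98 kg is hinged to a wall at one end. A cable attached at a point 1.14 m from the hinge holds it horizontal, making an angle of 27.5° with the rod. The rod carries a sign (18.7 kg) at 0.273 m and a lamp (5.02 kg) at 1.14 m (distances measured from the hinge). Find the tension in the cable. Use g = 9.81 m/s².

About the hinge:
Beam weight: 3.98 × 9.81 = 39.04 N down at 0.92 m → arm 0.92 m, τ = 39.04 × 0.92 = 35.92 N·m clockwise.
Sign: 18.7 × 9.81 = 183.4 N down at 0.273 m → arm 0.273 m, τ = 183.4 × 0.273 = 50.07 N·m clockwise.
Lamp: 5.02 × 9.81 = 49.25 N down at 1.14 m → arm 1.14 m, τ = 49.25 × 1.14 = 56.14 N·m clockwise.
Total clockwise load moment = 142.1 N·m.
The cable tension T acts at 1.14 m; only its component perpendicular to the rod, T sinθ, produces torque. sin 27.5° = 0.4617.
For rotational equilibrium, T × 1.14 × 0.4617 = 142.1, so T = 142.1 / 0.5263 = 270 N.

T ≈ 270 N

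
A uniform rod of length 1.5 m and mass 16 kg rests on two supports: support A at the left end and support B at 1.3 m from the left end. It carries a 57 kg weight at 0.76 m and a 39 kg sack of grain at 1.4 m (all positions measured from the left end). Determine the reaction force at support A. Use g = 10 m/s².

Sum moments about support B (its reaction then has zero moment arm).
Beam weight: 16 × 10 = 160 N down at 0.75 m → arm 0.55 m, τ = 160 × 0.55 = 88 N·m counterclockwise.
Weight: 57 × 10 = 570 N down at 0.76 m → arm 0.54 m, τ = 570 × 0.54 = 307.8 N·m counterclockwise.
Sack of grain: 39 × 10 = 390 N down at 1.4 m → arm 0.1 m, τ = 390 × 0.1 = 39 N·m clockwise.
Net load moment about support B = 356.8 N·m counterclockwise.
Reaction R at support A is upward at 0 m, arm 1.3 m → moment R × 1.3 clockwise.
Στ = 0 ⇒ R × 1.3 = 356.8 ⇒ R = 274 N.

R_A ≈ 274 N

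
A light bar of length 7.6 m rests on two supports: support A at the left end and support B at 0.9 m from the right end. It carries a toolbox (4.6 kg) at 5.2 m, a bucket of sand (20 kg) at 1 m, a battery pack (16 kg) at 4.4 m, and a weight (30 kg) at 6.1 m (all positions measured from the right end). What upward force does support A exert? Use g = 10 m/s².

About support B:
Toolbox: 4.6 × 10 = 46 N down at 5.2 m → arm 4.3 m, τ = 46 × 4.3 = 197.8 N·m counterclockwise.
Bucket of sand: 20 × 10 = 200 N down at 1 m → arm 0.1 m, τ = 200 × 0.1 = 20 N·m counterclockwise.
Battery pack: 16 × 10 = 160 N down at 4.4 m → arm 3.5 m, τ = 160 × 3.5 = 560 N·m counterclockwise.
Weight: 30 × 10 = 300 N down at 6.1 m → arm 5.2 m, τ = 300 × 5.2 = 1560 N·m counterclockwise.
Net load moment about support B = 2338 N·m counterclockwise.
Reaction R at support A is upward at 7.6 m, arm 6.7 m → moment R × 6.7 clockwise.
Στ = 0 ⇒ R × 6.7 = 2338 ⇒ R = 349 N.

R_A ≈ 349 N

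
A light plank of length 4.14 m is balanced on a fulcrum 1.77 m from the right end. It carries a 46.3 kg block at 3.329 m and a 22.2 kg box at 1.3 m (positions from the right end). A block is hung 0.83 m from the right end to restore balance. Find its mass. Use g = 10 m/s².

Taking torques about the fulcrum (at 1.77 m from the right end):
Block: 46.3 × 10 = 463 N down at 3.329 m → arm 1.559 m, τ = 463 × 1.559 = 721.8 N·m counterclockwise.
Box: 22.2 × 10 = 222 N down at 1.3 m → arm 0.47 m, τ = 222 × 0.47 = 104.3 N·m clockwise.
Net moment of known loads = 617.5 N·m counterclockwise.
An unknown mass m at 0.83 m has arm 0.94 m; its moment is m·g·0.94 clockwise.
Στ = 0 ⇒ m × 10 × 0.94 = 617.5 ⇒ m = 617.5 / (10 × 0.94) = 65.7 kg.

m ≈ 65.7 kg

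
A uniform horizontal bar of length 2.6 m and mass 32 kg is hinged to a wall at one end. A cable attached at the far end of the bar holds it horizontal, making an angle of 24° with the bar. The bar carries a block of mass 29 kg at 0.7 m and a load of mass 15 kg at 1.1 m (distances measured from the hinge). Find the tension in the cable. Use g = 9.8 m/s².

T ≈ 727 N

Sum moments about the hinge (the unknown hinge reaction has zero arm there).
Beam weight: 32 × 9.8 = 313.6 N down at 1.3 m → arm 1.3 m, τ = 313.6 × 1.3 = 407.7 N·m clockwise.
Block: 29 × 9.8 = 284.2 N down at 0.7 m → arm 0.7 m, τ = 284.2 × 0.7 = 198.9 N·m clockwise.
Load: 15 × 9.8 = 147 N down at 1.1 m → arm 1.1 m, τ = 147 × 1.1 = 161.7 N·m clockwise.
Total clockwise load moment = 768.3 N·m.
The cable tension T acts at 2.6 m; only its component perpendicular to the bar, T sinθ, produces torque. sin 24° = 0.4067.
Setting net torque to zero: T × 2.6 × 0.4067 = 768.3 → T = 768.3 / 1.057 = 727 N.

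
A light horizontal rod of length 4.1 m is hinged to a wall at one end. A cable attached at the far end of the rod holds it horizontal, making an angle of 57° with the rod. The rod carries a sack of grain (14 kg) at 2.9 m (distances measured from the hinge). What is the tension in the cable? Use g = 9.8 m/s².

T ≈ 116 N

Sum moments about the hinge (the unknown hinge reaction has zero arm there).
Sack of grain: 14 × 9.8 = 137.2 N down at 2.9 m → arm 2.9 m, τ = 137.2 × 2.9 = 397.9 N·m clockwise.
Total clockwise load moment = 397.9 N·m.
The cable tension T acts at 4.1 m; only its component perpendicular to the rod, T sinθ, produces torque. sin 57° = 0.8387.
For rotational equilibrium, T × 4.1 × 0.8387 = 397.9, so T = 397.9 / 3.439 = 116 N.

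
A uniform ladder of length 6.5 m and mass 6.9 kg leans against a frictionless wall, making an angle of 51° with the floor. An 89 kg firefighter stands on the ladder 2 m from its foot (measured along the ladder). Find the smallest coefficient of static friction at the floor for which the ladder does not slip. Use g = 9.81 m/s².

Taking torques about the foot of the ladder:
Ladder weight 6.9×9.81 = 67.69 N acts at 3.25 m along the ladder; its horizontal arm is 3.25·cos51° = 2.045 m → τ = 138.4 N·m clockwise.
Firefighter: 89×9.81 = 873.1 N at 2 m → arm 1.259 m → τ = 1099 N·m clockwise.
Wall normal N acts horizontally at the top; its moment arm is the height L sinθ = 6.5·sin51° = 5.051 m, counterclockwise.
For rotational equilibrium, N × 5.051 = 1237, so N = 244.9 N.
ΣFx = 0 ⇒ f = N_wall = 244.9 N. ΣFy = 0 ⇒ N_floor = 940.8 N.
μ_min = f / N_floor = 244.9 / 940.8 = 0.26.

μ_min ≈ 0.26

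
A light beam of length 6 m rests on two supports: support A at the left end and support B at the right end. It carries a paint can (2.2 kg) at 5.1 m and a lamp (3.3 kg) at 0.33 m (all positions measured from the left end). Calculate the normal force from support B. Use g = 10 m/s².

Taking torques about support A:
Paint can: 2.2 × 10 = 22 N down at 5.1 m → arm 5.1 m, τ = 22 × 5.1 = 112.2 N·m clockwise.
Lamp: 3.3 × 10 = 33 N down at 0.33 m → arm 0.33 m, τ = 33 × 0.33 = 10.89 N·m clockwise.
Net load moment about support A = 123.1 N·m clockwise.
Reaction R at support B is upward at 6 m, arm 6 m → moment R × 6 counterclockwise.
For rotational equilibrium, R × 6 = 123.1, so R = 20.5 N.

R_B ≈ 20.5 N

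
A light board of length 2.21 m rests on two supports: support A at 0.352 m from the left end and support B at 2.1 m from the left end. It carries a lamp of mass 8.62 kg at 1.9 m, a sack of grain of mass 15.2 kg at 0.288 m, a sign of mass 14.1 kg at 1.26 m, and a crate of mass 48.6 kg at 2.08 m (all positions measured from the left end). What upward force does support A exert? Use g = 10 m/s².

About support B:
Lamp: 8.62 × 10 = 86.2 N down at 1.9 m → arm 0.2 m, τ = 86.2 × 0.2 = 17.24 N·m counterclockwise.
Sack of grain: 15.2 × 10 = 152 N down at 0.288 m → arm 1.812 m, τ = 152 × 1.812 = 275.4 N·m counterclockwise.
Sign: 14.1 × 10 = 141 N down at 1.26 m → arm 0.84 m, τ = 141 × 0.84 = 118.4 N·m counterclockwise.
Crate: 48.6 × 10 = 486 N down at 2.08 m → arm 0.02 m, τ = 486 × 0.02 = 9.72 N·m counterclockwise.
Net load moment about support B = 420.8 N·m counterclockwise.
Reaction R at support A is upward at 0.352 m, arm 1.748 m → moment R × 1.748 clockwise.
Setting net torque to zero: R × 1.748 = 420.8 → R = 241 N.

R_A ≈ 241 N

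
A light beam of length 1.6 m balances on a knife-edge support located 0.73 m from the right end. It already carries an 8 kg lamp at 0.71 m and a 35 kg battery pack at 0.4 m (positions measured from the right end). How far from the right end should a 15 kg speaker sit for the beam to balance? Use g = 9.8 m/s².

Taking torques about the knife-edge support (at 0.73 m from the right end):
Lamp: 8 × 9.8 = 78.4 N down at 0.71 m → arm 0.02 m, τ = 78.4 × 0.02 = 1.568 N·m clockwise.
Battery pack: 35 × 9.8 = 343 N down at 0.4 m → arm 0.33 m, τ = 343 × 0.33 = 113.2 N·m clockwise.
Net moment of existing loads = 114.8 N·m clockwise.
The speaker weighs 15 × 9.8 = 147 N and must supply an equal counterclockwise moment, so its lever arm about the knife-edge support is 114.8 / 147 = 0.781 m.
That puts it at 0.73 + 0.781 = 1.51 m from the right end.

x ≈ 1.51 m from the right end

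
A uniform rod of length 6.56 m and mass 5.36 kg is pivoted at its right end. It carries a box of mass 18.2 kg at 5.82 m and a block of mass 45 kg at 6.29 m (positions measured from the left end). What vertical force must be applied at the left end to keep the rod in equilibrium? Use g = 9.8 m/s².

F ≈ 64.5 N

Take moments about the right end.
Beam weight: 5.36 × 9.8 = 52.53 N down at 3.28 m → arm 3.28 m, τ = 52.53 × 3.28 = 172.3 N·m counterclockwise.
Box: 18.2 × 9.8 = 178.4 N down at 5.82 m → arm 0.74 m, τ = 178.4 × 0.74 = 132 N·m counterclockwise.
Block: 45 × 9.8 = 441 N down at 6.29 m → arm 0.27 m, τ = 441 × 0.27 = 119.1 N·m counterclockwise.
Net moment of the loads = 423.4 N·m counterclockwise.
The upward force F acts at the left end, arm 6.56 m, giving F × 6.56 clockwise.
Στ = 0 ⇒ F × 6.56 = 423.4 ⇒ F = 423.4 / 6.56 = 64.5 N.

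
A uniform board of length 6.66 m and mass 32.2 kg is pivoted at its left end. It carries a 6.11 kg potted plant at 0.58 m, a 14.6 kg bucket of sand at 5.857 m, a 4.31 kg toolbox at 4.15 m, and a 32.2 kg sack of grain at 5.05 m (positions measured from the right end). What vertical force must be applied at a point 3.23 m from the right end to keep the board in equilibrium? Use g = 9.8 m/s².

F ≈ 625 N

Choose the left end as the axis so the unknown pivot reaction has zero arm there.
Beam weight: 32.2 × 9.8 = 315.6 N down at 3.33 m → arm 3.33 m, τ = 315.6 × 3.33 = 1051 N·m clockwise.
Potted plant: 6.11 × 9.8 = 59.88 N down at 0.58 m → arm 6.08 m, τ = 59.88 × 6.08 = 364.1 N·m clockwise.
Bucket of sand: 14.6 × 9.8 = 143.1 N down at 5.857 m → arm 0.803 m, τ = 143.1 × 0.803 = 114.9 N·m clockwise.
Toolbox: 4.31 × 9.8 = 42.24 N down at 4.15 m → arm 2.51 m, τ = 42.24 × 2.51 = 106 N·m clockwise.
Sack of grain: 32.2 × 9.8 = 315.6 N down at 5.05 m → arm 1.61 m, τ = 315.6 × 1.61 = 508.1 N·m clockwise.
Net moment of the loads = 2144 N·m clockwise.
The upward force F acts at a point 3.23 m from the right end, arm 3.43 m, giving F × 3.43 counterclockwise.
Setting net torque to zero: F × 3.43 = 2144 → F = 2144 / 3.43 = 625 N.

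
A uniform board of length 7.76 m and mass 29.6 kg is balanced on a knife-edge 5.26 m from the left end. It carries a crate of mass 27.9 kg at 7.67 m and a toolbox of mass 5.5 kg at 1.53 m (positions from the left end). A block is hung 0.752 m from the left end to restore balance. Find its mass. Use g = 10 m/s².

Choose the knife-edge (at 5.26 m from the left end) as the axis so the support reaction has zero arm there.
Beam weight: 29.6 × 10 = 296 N down at 3.88 m → arm 1.38 m, τ = 296 × 1.38 = 408.5 N·m counterclockwise.
Crate: 27.9 × 10 = 279 N down at 7.67 m → arm 2.41 m, τ = 279 × 2.41 = 672.4 N·m clockwise.
Toolbox: 5.5 × 10 = 55 N down at 1.53 m → arm 3.73 m, τ = 55 × 3.73 = 205.2 N·m counterclockwise.
Net moment of known loads = 58.7 N·m clockwise.
An unknown mass m at 0.752 m has arm 4.508 m; its moment is m·g·4.508 counterclockwise.
Στ = 0 ⇒ m × 10 × 4.508 = 58.7 ⇒ m = 58.7 / (10 × 4.508) = 1.3 kg.

m ≈ 1.3 kg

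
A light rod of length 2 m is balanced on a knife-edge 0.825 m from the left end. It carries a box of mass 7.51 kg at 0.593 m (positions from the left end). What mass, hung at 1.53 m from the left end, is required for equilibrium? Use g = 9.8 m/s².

m ≈ 2.47 kg

Take moments about the knife-edge (at 0.825 m from the left end).
Box: 7.51 × 9.8 = 73.6 N down at 0.593 m → arm 0.232 m, τ = 73.6 × 0.232 = 17.08 N·m counterclockwise.
Net moment of known loads = 17.08 N·m counterclockwise.
An unknown mass m at 1.53 m has arm 0.705 m; its moment is m·g·0.705 clockwise.
Balancing moments: m × 9.8 × 0.705 = 17.08, giving m = 17.08 / (9.8 × 0.705) = 2.47 kg.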